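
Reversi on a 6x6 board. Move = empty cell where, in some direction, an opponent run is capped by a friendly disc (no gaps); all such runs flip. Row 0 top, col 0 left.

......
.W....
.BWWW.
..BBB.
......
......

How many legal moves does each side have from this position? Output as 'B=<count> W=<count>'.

Answer: B=7 W=7

Derivation:
-- B to move --
(0,0): flips 2 -> legal
(0,1): flips 1 -> legal
(0,2): no bracket -> illegal
(1,0): no bracket -> illegal
(1,2): flips 2 -> legal
(1,3): flips 1 -> legal
(1,4): flips 2 -> legal
(1,5): flips 1 -> legal
(2,0): no bracket -> illegal
(2,5): flips 3 -> legal
(3,1): no bracket -> illegal
(3,5): no bracket -> illegal
B mobility = 7
-- W to move --
(1,0): no bracket -> illegal
(1,2): no bracket -> illegal
(2,0): flips 1 -> legal
(2,5): no bracket -> illegal
(3,0): no bracket -> illegal
(3,1): flips 1 -> legal
(3,5): no bracket -> illegal
(4,1): flips 1 -> legal
(4,2): flips 2 -> legal
(4,3): flips 1 -> legal
(4,4): flips 2 -> legal
(4,5): flips 1 -> legal
W mobility = 7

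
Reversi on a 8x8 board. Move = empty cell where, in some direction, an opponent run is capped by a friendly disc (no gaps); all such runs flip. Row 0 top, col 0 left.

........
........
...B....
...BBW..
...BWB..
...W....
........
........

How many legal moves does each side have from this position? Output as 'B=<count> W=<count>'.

-- B to move --
(2,4): no bracket -> illegal
(2,5): flips 1 -> legal
(2,6): no bracket -> illegal
(3,6): flips 1 -> legal
(4,2): no bracket -> illegal
(4,6): no bracket -> illegal
(5,2): no bracket -> illegal
(5,4): flips 1 -> legal
(5,5): flips 1 -> legal
(6,2): no bracket -> illegal
(6,3): flips 1 -> legal
(6,4): no bracket -> illegal
B mobility = 5
-- W to move --
(1,2): no bracket -> illegal
(1,3): flips 3 -> legal
(1,4): no bracket -> illegal
(2,2): flips 1 -> legal
(2,4): flips 1 -> legal
(2,5): no bracket -> illegal
(3,2): flips 2 -> legal
(3,6): no bracket -> illegal
(4,2): flips 1 -> legal
(4,6): flips 1 -> legal
(5,2): no bracket -> illegal
(5,4): no bracket -> illegal
(5,5): flips 1 -> legal
(5,6): no bracket -> illegal
W mobility = 7

Answer: B=5 W=7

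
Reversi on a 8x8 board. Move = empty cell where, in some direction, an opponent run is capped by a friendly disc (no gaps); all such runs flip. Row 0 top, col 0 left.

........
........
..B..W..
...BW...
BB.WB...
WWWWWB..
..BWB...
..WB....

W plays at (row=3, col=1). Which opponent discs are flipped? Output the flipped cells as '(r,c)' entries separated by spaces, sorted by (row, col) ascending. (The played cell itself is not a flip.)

Dir NW: first cell '.' (not opp) -> no flip
Dir N: first cell '.' (not opp) -> no flip
Dir NE: opp run (2,2), next='.' -> no flip
Dir W: first cell '.' (not opp) -> no flip
Dir E: first cell '.' (not opp) -> no flip
Dir SW: opp run (4,0), next=edge -> no flip
Dir S: opp run (4,1) capped by W -> flip
Dir SE: first cell '.' (not opp) -> no flip

Answer: (4,1)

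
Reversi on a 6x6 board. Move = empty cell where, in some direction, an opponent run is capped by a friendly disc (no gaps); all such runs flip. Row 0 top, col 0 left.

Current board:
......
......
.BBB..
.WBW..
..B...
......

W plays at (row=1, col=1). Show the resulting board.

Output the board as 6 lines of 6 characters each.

Answer: ......
.W....
.WWB..
.WBW..
..B...
......

Derivation:
Place W at (1,1); scan 8 dirs for brackets.
Dir NW: first cell '.' (not opp) -> no flip
Dir N: first cell '.' (not opp) -> no flip
Dir NE: first cell '.' (not opp) -> no flip
Dir W: first cell '.' (not opp) -> no flip
Dir E: first cell '.' (not opp) -> no flip
Dir SW: first cell '.' (not opp) -> no flip
Dir S: opp run (2,1) capped by W -> flip
Dir SE: opp run (2,2) capped by W -> flip
All flips: (2,1) (2,2)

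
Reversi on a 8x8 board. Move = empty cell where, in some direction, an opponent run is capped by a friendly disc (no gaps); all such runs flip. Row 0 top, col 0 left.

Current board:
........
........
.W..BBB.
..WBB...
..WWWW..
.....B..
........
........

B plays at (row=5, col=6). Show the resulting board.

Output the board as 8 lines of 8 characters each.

Answer: ........
........
.W..BBB.
..WBB...
..WWWB..
.....BB.
........
........

Derivation:
Place B at (5,6); scan 8 dirs for brackets.
Dir NW: opp run (4,5) capped by B -> flip
Dir N: first cell '.' (not opp) -> no flip
Dir NE: first cell '.' (not opp) -> no flip
Dir W: first cell 'B' (not opp) -> no flip
Dir E: first cell '.' (not opp) -> no flip
Dir SW: first cell '.' (not opp) -> no flip
Dir S: first cell '.' (not opp) -> no flip
Dir SE: first cell '.' (not opp) -> no flip
All flips: (4,5)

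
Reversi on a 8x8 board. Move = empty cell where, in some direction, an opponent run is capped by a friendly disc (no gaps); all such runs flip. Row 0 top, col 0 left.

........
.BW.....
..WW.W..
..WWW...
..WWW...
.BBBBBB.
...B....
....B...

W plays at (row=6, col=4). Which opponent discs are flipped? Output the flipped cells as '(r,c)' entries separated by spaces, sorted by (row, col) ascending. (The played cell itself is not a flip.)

Answer: (5,3) (5,4)

Derivation:
Dir NW: opp run (5,3) capped by W -> flip
Dir N: opp run (5,4) capped by W -> flip
Dir NE: opp run (5,5), next='.' -> no flip
Dir W: opp run (6,3), next='.' -> no flip
Dir E: first cell '.' (not opp) -> no flip
Dir SW: first cell '.' (not opp) -> no flip
Dir S: opp run (7,4), next=edge -> no flip
Dir SE: first cell '.' (not opp) -> no flip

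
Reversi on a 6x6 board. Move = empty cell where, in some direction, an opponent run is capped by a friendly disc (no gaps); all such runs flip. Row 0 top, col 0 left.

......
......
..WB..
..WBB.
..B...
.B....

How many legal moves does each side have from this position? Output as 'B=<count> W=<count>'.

Answer: B=5 W=5

Derivation:
-- B to move --
(1,1): flips 1 -> legal
(1,2): flips 2 -> legal
(1,3): no bracket -> illegal
(2,1): flips 1 -> legal
(3,1): flips 1 -> legal
(4,1): flips 1 -> legal
(4,3): no bracket -> illegal
B mobility = 5
-- W to move --
(1,2): no bracket -> illegal
(1,3): no bracket -> illegal
(1,4): flips 1 -> legal
(2,4): flips 1 -> legal
(2,5): no bracket -> illegal
(3,1): no bracket -> illegal
(3,5): flips 2 -> legal
(4,0): no bracket -> illegal
(4,1): no bracket -> illegal
(4,3): no bracket -> illegal
(4,4): flips 1 -> legal
(4,5): no bracket -> illegal
(5,0): no bracket -> illegal
(5,2): flips 1 -> legal
(5,3): no bracket -> illegal
W mobility = 5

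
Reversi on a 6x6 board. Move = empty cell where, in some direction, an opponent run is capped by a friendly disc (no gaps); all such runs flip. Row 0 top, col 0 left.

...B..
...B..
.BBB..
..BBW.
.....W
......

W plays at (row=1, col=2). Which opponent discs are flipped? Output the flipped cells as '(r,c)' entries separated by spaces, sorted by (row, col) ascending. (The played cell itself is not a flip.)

Dir NW: first cell '.' (not opp) -> no flip
Dir N: first cell '.' (not opp) -> no flip
Dir NE: opp run (0,3), next=edge -> no flip
Dir W: first cell '.' (not opp) -> no flip
Dir E: opp run (1,3), next='.' -> no flip
Dir SW: opp run (2,1), next='.' -> no flip
Dir S: opp run (2,2) (3,2), next='.' -> no flip
Dir SE: opp run (2,3) capped by W -> flip

Answer: (2,3)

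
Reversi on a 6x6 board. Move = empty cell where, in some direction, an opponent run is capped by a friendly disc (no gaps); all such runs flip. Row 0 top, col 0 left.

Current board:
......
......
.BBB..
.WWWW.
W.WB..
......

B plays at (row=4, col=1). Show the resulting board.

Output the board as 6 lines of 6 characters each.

Place B at (4,1); scan 8 dirs for brackets.
Dir NW: first cell '.' (not opp) -> no flip
Dir N: opp run (3,1) capped by B -> flip
Dir NE: opp run (3,2) capped by B -> flip
Dir W: opp run (4,0), next=edge -> no flip
Dir E: opp run (4,2) capped by B -> flip
Dir SW: first cell '.' (not opp) -> no flip
Dir S: first cell '.' (not opp) -> no flip
Dir SE: first cell '.' (not opp) -> no flip
All flips: (3,1) (3,2) (4,2)

Answer: ......
......
.BBB..
.BBWW.
WBBB..
......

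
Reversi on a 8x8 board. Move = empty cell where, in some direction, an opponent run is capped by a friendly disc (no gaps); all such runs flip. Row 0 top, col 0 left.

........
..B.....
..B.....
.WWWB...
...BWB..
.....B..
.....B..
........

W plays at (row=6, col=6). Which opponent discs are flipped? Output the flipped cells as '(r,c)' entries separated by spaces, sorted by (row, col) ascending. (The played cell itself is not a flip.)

Answer: (5,5)

Derivation:
Dir NW: opp run (5,5) capped by W -> flip
Dir N: first cell '.' (not opp) -> no flip
Dir NE: first cell '.' (not opp) -> no flip
Dir W: opp run (6,5), next='.' -> no flip
Dir E: first cell '.' (not opp) -> no flip
Dir SW: first cell '.' (not opp) -> no flip
Dir S: first cell '.' (not opp) -> no flip
Dir SE: first cell '.' (not opp) -> no flip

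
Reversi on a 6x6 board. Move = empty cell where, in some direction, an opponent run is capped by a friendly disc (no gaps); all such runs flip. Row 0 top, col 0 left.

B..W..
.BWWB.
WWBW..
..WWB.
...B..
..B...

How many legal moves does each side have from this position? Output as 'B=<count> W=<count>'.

-- B to move --
(0,1): flips 2 -> legal
(0,2): flips 1 -> legal
(0,4): flips 1 -> legal
(1,0): flips 2 -> legal
(2,4): flips 1 -> legal
(3,0): no bracket -> illegal
(3,1): flips 3 -> legal
(4,1): flips 2 -> legal
(4,2): flips 1 -> legal
(4,4): flips 1 -> legal
B mobility = 9
-- W to move --
(0,1): flips 1 -> legal
(0,2): flips 1 -> legal
(0,4): no bracket -> illegal
(0,5): flips 1 -> legal
(1,0): flips 1 -> legal
(1,5): flips 1 -> legal
(2,4): no bracket -> illegal
(2,5): flips 1 -> legal
(3,1): flips 1 -> legal
(3,5): flips 1 -> legal
(4,1): no bracket -> illegal
(4,2): no bracket -> illegal
(4,4): no bracket -> illegal
(4,5): flips 1 -> legal
(5,1): no bracket -> illegal
(5,3): flips 1 -> legal
(5,4): flips 1 -> legal
W mobility = 11

Answer: B=9 W=11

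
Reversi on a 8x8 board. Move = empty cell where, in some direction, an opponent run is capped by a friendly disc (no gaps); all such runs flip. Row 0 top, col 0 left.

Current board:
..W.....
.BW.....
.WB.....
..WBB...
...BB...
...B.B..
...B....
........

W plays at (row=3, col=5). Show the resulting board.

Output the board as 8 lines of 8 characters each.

Answer: ..W.....
.BW.....
.WB.....
..WWWW..
...BB...
...B.B..
...B....
........

Derivation:
Place W at (3,5); scan 8 dirs for brackets.
Dir NW: first cell '.' (not opp) -> no flip
Dir N: first cell '.' (not opp) -> no flip
Dir NE: first cell '.' (not opp) -> no flip
Dir W: opp run (3,4) (3,3) capped by W -> flip
Dir E: first cell '.' (not opp) -> no flip
Dir SW: opp run (4,4) (5,3), next='.' -> no flip
Dir S: first cell '.' (not opp) -> no flip
Dir SE: first cell '.' (not opp) -> no flip
All flips: (3,3) (3,4)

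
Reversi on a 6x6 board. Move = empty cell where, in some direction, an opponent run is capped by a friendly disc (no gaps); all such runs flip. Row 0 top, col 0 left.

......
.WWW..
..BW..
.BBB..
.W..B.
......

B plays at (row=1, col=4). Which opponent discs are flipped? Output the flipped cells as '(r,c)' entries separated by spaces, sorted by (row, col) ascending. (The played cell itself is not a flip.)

Dir NW: first cell '.' (not opp) -> no flip
Dir N: first cell '.' (not opp) -> no flip
Dir NE: first cell '.' (not opp) -> no flip
Dir W: opp run (1,3) (1,2) (1,1), next='.' -> no flip
Dir E: first cell '.' (not opp) -> no flip
Dir SW: opp run (2,3) capped by B -> flip
Dir S: first cell '.' (not opp) -> no flip
Dir SE: first cell '.' (not opp) -> no flip

Answer: (2,3)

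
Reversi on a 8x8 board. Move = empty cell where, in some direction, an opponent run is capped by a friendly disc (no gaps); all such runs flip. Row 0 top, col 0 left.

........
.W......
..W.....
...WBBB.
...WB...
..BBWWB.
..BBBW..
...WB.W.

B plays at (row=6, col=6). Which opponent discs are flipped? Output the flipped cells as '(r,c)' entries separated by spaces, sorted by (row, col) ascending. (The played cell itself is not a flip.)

Dir NW: opp run (5,5) capped by B -> flip
Dir N: first cell 'B' (not opp) -> no flip
Dir NE: first cell '.' (not opp) -> no flip
Dir W: opp run (6,5) capped by B -> flip
Dir E: first cell '.' (not opp) -> no flip
Dir SW: first cell '.' (not opp) -> no flip
Dir S: opp run (7,6), next=edge -> no flip
Dir SE: first cell '.' (not opp) -> no flip

Answer: (5,5) (6,5)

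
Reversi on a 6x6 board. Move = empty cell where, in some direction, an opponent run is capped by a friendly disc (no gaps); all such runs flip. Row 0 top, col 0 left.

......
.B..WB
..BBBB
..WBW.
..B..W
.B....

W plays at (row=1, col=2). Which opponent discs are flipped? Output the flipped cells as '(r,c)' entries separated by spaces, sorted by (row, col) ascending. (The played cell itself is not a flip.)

Dir NW: first cell '.' (not opp) -> no flip
Dir N: first cell '.' (not opp) -> no flip
Dir NE: first cell '.' (not opp) -> no flip
Dir W: opp run (1,1), next='.' -> no flip
Dir E: first cell '.' (not opp) -> no flip
Dir SW: first cell '.' (not opp) -> no flip
Dir S: opp run (2,2) capped by W -> flip
Dir SE: opp run (2,3) capped by W -> flip

Answer: (2,2) (2,3)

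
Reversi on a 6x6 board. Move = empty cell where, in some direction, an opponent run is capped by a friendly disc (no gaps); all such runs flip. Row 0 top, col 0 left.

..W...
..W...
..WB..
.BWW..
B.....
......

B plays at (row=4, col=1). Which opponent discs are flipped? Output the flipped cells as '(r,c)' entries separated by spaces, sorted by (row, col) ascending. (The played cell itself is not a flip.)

Answer: (3,2)

Derivation:
Dir NW: first cell '.' (not opp) -> no flip
Dir N: first cell 'B' (not opp) -> no flip
Dir NE: opp run (3,2) capped by B -> flip
Dir W: first cell 'B' (not opp) -> no flip
Dir E: first cell '.' (not opp) -> no flip
Dir SW: first cell '.' (not opp) -> no flip
Dir S: first cell '.' (not opp) -> no flip
Dir SE: first cell '.' (not opp) -> no flip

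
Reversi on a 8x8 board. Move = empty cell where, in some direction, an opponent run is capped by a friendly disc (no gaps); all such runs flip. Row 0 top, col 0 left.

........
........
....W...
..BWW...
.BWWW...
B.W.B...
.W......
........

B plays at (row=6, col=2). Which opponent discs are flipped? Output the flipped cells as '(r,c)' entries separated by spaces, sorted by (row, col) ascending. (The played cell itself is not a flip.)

Dir NW: first cell '.' (not opp) -> no flip
Dir N: opp run (5,2) (4,2) capped by B -> flip
Dir NE: first cell '.' (not opp) -> no flip
Dir W: opp run (6,1), next='.' -> no flip
Dir E: first cell '.' (not opp) -> no flip
Dir SW: first cell '.' (not opp) -> no flip
Dir S: first cell '.' (not opp) -> no flip
Dir SE: first cell '.' (not opp) -> no flip

Answer: (4,2) (5,2)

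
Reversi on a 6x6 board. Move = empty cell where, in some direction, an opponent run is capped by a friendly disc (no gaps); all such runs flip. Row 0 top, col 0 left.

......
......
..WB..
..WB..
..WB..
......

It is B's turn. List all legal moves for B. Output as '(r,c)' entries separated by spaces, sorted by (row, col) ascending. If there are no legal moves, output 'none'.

Answer: (1,1) (2,1) (3,1) (4,1) (5,1)

Derivation:
(1,1): flips 1 -> legal
(1,2): no bracket -> illegal
(1,3): no bracket -> illegal
(2,1): flips 2 -> legal
(3,1): flips 1 -> legal
(4,1): flips 2 -> legal
(5,1): flips 1 -> legal
(5,2): no bracket -> illegal
(5,3): no bracket -> illegal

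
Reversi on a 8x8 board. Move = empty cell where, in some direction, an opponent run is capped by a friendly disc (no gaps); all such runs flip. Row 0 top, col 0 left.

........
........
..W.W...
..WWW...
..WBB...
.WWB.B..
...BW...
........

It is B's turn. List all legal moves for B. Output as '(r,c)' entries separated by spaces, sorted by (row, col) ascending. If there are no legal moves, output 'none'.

(1,1): flips 2 -> legal
(1,2): no bracket -> illegal
(1,3): no bracket -> illegal
(1,4): flips 2 -> legal
(1,5): no bracket -> illegal
(2,1): flips 1 -> legal
(2,3): flips 1 -> legal
(2,5): flips 1 -> legal
(3,1): flips 1 -> legal
(3,5): no bracket -> illegal
(4,0): no bracket -> illegal
(4,1): flips 2 -> legal
(4,5): no bracket -> illegal
(5,0): flips 2 -> legal
(5,4): no bracket -> illegal
(6,0): no bracket -> illegal
(6,1): flips 1 -> legal
(6,2): no bracket -> illegal
(6,5): flips 1 -> legal
(7,3): flips 1 -> legal
(7,4): no bracket -> illegal
(7,5): flips 1 -> legal

Answer: (1,1) (1,4) (2,1) (2,3) (2,5) (3,1) (4,1) (5,0) (6,1) (6,5) (7,3) (7,5)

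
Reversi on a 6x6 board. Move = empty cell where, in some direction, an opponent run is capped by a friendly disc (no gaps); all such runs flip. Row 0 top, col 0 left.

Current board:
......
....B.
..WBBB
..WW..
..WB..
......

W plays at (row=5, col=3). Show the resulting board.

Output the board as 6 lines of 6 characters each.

Place W at (5,3); scan 8 dirs for brackets.
Dir NW: first cell 'W' (not opp) -> no flip
Dir N: opp run (4,3) capped by W -> flip
Dir NE: first cell '.' (not opp) -> no flip
Dir W: first cell '.' (not opp) -> no flip
Dir E: first cell '.' (not opp) -> no flip
Dir SW: edge -> no flip
Dir S: edge -> no flip
Dir SE: edge -> no flip
All flips: (4,3)

Answer: ......
....B.
..WBBB
..WW..
..WW..
...W..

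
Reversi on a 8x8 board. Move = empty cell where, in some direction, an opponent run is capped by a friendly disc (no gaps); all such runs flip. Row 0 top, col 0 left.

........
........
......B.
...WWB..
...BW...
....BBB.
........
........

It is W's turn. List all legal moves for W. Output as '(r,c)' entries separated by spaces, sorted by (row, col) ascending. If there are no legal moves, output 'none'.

Answer: (1,7) (3,6) (4,2) (5,2) (5,3) (6,4) (6,6)

Derivation:
(1,5): no bracket -> illegal
(1,6): no bracket -> illegal
(1,7): flips 2 -> legal
(2,4): no bracket -> illegal
(2,5): no bracket -> illegal
(2,7): no bracket -> illegal
(3,2): no bracket -> illegal
(3,6): flips 1 -> legal
(3,7): no bracket -> illegal
(4,2): flips 1 -> legal
(4,5): no bracket -> illegal
(4,6): no bracket -> illegal
(4,7): no bracket -> illegal
(5,2): flips 1 -> legal
(5,3): flips 1 -> legal
(5,7): no bracket -> illegal
(6,3): no bracket -> illegal
(6,4): flips 1 -> legal
(6,5): no bracket -> illegal
(6,6): flips 1 -> legal
(6,7): no bracket -> illegal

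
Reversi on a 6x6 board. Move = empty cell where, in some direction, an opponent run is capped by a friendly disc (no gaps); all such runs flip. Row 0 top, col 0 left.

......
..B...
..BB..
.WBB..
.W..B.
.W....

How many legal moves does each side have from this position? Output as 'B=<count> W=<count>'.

Answer: B=3 W=3

Derivation:
-- B to move --
(2,0): no bracket -> illegal
(2,1): no bracket -> illegal
(3,0): flips 1 -> legal
(4,0): flips 1 -> legal
(4,2): no bracket -> illegal
(5,0): flips 1 -> legal
(5,2): no bracket -> illegal
B mobility = 3
-- W to move --
(0,1): no bracket -> illegal
(0,2): no bracket -> illegal
(0,3): no bracket -> illegal
(1,1): no bracket -> illegal
(1,3): flips 1 -> legal
(1,4): flips 2 -> legal
(2,1): no bracket -> illegal
(2,4): no bracket -> illegal
(3,4): flips 2 -> legal
(3,5): no bracket -> illegal
(4,2): no bracket -> illegal
(4,3): no bracket -> illegal
(4,5): no bracket -> illegal
(5,3): no bracket -> illegal
(5,4): no bracket -> illegal
(5,5): no bracket -> illegal
W mobility = 3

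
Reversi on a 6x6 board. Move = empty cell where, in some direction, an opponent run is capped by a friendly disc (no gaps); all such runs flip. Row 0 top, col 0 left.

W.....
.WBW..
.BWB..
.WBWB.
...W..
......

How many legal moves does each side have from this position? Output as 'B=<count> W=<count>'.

Answer: B=9 W=7

Derivation:
-- B to move --
(0,1): flips 1 -> legal
(0,2): no bracket -> illegal
(0,3): flips 1 -> legal
(0,4): no bracket -> illegal
(1,0): flips 1 -> legal
(1,4): flips 1 -> legal
(2,0): no bracket -> illegal
(2,4): no bracket -> illegal
(3,0): flips 1 -> legal
(4,0): no bracket -> illegal
(4,1): flips 1 -> legal
(4,2): no bracket -> illegal
(4,4): no bracket -> illegal
(5,2): flips 1 -> legal
(5,3): flips 2 -> legal
(5,4): flips 1 -> legal
B mobility = 9
-- W to move --
(0,1): no bracket -> illegal
(0,2): flips 1 -> legal
(0,3): no bracket -> illegal
(1,0): flips 2 -> legal
(1,4): no bracket -> illegal
(2,0): flips 1 -> legal
(2,4): flips 1 -> legal
(2,5): flips 1 -> legal
(3,0): no bracket -> illegal
(3,5): flips 1 -> legal
(4,1): no bracket -> illegal
(4,2): flips 1 -> legal
(4,4): no bracket -> illegal
(4,5): no bracket -> illegal
W mobility = 7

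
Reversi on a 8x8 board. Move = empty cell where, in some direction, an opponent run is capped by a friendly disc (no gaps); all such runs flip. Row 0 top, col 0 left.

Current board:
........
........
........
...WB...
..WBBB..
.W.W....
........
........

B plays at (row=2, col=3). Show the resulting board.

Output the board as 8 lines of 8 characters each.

Place B at (2,3); scan 8 dirs for brackets.
Dir NW: first cell '.' (not opp) -> no flip
Dir N: first cell '.' (not opp) -> no flip
Dir NE: first cell '.' (not opp) -> no flip
Dir W: first cell '.' (not opp) -> no flip
Dir E: first cell '.' (not opp) -> no flip
Dir SW: first cell '.' (not opp) -> no flip
Dir S: opp run (3,3) capped by B -> flip
Dir SE: first cell 'B' (not opp) -> no flip
All flips: (3,3)

Answer: ........
........
...B....
...BB...
..WBBB..
.W.W....
........
........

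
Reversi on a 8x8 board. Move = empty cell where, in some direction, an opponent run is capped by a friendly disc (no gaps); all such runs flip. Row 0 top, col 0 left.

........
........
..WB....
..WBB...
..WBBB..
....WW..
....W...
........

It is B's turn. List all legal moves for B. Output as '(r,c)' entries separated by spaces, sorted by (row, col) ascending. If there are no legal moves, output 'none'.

Answer: (1,1) (2,1) (3,1) (4,1) (5,1) (6,3) (6,5) (6,6) (7,4)

Derivation:
(1,1): flips 1 -> legal
(1,2): no bracket -> illegal
(1,3): no bracket -> illegal
(2,1): flips 2 -> legal
(3,1): flips 1 -> legal
(4,1): flips 2 -> legal
(4,6): no bracket -> illegal
(5,1): flips 1 -> legal
(5,2): no bracket -> illegal
(5,3): no bracket -> illegal
(5,6): no bracket -> illegal
(6,3): flips 1 -> legal
(6,5): flips 2 -> legal
(6,6): flips 1 -> legal
(7,3): no bracket -> illegal
(7,4): flips 2 -> legal
(7,5): no bracket -> illegal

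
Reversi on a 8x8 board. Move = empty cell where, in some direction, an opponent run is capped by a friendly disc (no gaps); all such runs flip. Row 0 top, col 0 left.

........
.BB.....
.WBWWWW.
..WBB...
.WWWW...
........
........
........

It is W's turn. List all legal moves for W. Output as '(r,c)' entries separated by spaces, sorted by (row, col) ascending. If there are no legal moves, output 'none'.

Answer: (0,0) (0,1) (0,2) (0,3) (3,5) (4,5)

Derivation:
(0,0): flips 3 -> legal
(0,1): flips 2 -> legal
(0,2): flips 2 -> legal
(0,3): flips 1 -> legal
(1,0): no bracket -> illegal
(1,3): no bracket -> illegal
(2,0): no bracket -> illegal
(3,1): no bracket -> illegal
(3,5): flips 2 -> legal
(4,5): flips 1 -> legal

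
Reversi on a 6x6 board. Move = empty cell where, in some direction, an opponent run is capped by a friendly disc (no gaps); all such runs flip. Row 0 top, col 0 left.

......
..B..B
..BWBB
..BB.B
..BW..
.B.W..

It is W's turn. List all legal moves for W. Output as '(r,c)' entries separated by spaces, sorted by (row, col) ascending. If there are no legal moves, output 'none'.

Answer: (0,1) (2,1) (3,1) (4,1)

Derivation:
(0,1): flips 1 -> legal
(0,2): no bracket -> illegal
(0,3): no bracket -> illegal
(0,4): no bracket -> illegal
(0,5): no bracket -> illegal
(1,1): no bracket -> illegal
(1,3): no bracket -> illegal
(1,4): no bracket -> illegal
(2,1): flips 2 -> legal
(3,1): flips 1 -> legal
(3,4): no bracket -> illegal
(4,0): no bracket -> illegal
(4,1): flips 2 -> legal
(4,4): no bracket -> illegal
(4,5): no bracket -> illegal
(5,0): no bracket -> illegal
(5,2): no bracket -> illegal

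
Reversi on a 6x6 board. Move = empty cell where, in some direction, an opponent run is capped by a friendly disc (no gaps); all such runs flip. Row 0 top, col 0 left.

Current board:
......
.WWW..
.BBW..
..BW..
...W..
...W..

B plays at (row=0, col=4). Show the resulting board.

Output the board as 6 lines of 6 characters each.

Place B at (0,4); scan 8 dirs for brackets.
Dir NW: edge -> no flip
Dir N: edge -> no flip
Dir NE: edge -> no flip
Dir W: first cell '.' (not opp) -> no flip
Dir E: first cell '.' (not opp) -> no flip
Dir SW: opp run (1,3) capped by B -> flip
Dir S: first cell '.' (not opp) -> no flip
Dir SE: first cell '.' (not opp) -> no flip
All flips: (1,3)

Answer: ....B.
.WWB..
.BBW..
..BW..
...W..
...W..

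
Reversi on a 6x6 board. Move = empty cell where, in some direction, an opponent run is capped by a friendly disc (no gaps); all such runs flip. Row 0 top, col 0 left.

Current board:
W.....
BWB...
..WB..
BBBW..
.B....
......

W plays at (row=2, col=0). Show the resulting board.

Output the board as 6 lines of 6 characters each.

Place W at (2,0); scan 8 dirs for brackets.
Dir NW: edge -> no flip
Dir N: opp run (1,0) capped by W -> flip
Dir NE: first cell 'W' (not opp) -> no flip
Dir W: edge -> no flip
Dir E: first cell '.' (not opp) -> no flip
Dir SW: edge -> no flip
Dir S: opp run (3,0), next='.' -> no flip
Dir SE: opp run (3,1), next='.' -> no flip
All flips: (1,0)

Answer: W.....
WWB...
W.WB..
BBBW..
.B....
......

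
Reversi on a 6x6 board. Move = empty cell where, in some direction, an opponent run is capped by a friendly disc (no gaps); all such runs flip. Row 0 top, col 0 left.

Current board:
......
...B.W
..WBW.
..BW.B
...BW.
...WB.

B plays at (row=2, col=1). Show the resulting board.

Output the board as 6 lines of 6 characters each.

Answer: ......
...B.W
.BBBW.
..BW.B
...BW.
...WB.

Derivation:
Place B at (2,1); scan 8 dirs for brackets.
Dir NW: first cell '.' (not opp) -> no flip
Dir N: first cell '.' (not opp) -> no flip
Dir NE: first cell '.' (not opp) -> no flip
Dir W: first cell '.' (not opp) -> no flip
Dir E: opp run (2,2) capped by B -> flip
Dir SW: first cell '.' (not opp) -> no flip
Dir S: first cell '.' (not opp) -> no flip
Dir SE: first cell 'B' (not opp) -> no flip
All flips: (2,2)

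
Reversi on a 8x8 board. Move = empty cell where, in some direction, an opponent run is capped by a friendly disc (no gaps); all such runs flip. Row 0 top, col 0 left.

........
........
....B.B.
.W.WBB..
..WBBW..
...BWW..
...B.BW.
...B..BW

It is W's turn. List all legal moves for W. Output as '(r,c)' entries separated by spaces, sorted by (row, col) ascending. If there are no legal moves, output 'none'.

(1,3): no bracket -> illegal
(1,4): flips 3 -> legal
(1,5): flips 1 -> legal
(1,6): no bracket -> illegal
(1,7): no bracket -> illegal
(2,3): flips 1 -> legal
(2,5): flips 1 -> legal
(2,7): no bracket -> illegal
(3,2): flips 1 -> legal
(3,6): flips 2 -> legal
(3,7): no bracket -> illegal
(4,6): no bracket -> illegal
(5,2): flips 1 -> legal
(5,6): no bracket -> illegal
(6,2): no bracket -> illegal
(6,4): flips 2 -> legal
(6,7): no bracket -> illegal
(7,2): flips 1 -> legal
(7,4): no bracket -> illegal
(7,5): flips 2 -> legal

Answer: (1,4) (1,5) (2,3) (2,5) (3,2) (3,6) (5,2) (6,4) (7,2) (7,5)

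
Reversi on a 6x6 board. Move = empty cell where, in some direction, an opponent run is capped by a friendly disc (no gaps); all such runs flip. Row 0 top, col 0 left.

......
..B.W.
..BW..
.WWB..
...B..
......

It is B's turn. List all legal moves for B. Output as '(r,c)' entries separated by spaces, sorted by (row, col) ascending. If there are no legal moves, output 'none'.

(0,3): no bracket -> illegal
(0,4): no bracket -> illegal
(0,5): no bracket -> illegal
(1,3): flips 1 -> legal
(1,5): no bracket -> illegal
(2,0): no bracket -> illegal
(2,1): flips 1 -> legal
(2,4): flips 1 -> legal
(2,5): no bracket -> illegal
(3,0): flips 2 -> legal
(3,4): flips 1 -> legal
(4,0): flips 1 -> legal
(4,1): no bracket -> illegal
(4,2): flips 1 -> legal

Answer: (1,3) (2,1) (2,4) (3,0) (3,4) (4,0) (4,2)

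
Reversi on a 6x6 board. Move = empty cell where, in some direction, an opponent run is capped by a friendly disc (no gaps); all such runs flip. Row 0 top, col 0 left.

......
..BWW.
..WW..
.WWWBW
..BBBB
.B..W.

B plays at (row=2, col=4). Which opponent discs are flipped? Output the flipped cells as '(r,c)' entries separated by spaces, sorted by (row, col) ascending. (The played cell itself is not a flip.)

Dir NW: opp run (1,3), next='.' -> no flip
Dir N: opp run (1,4), next='.' -> no flip
Dir NE: first cell '.' (not opp) -> no flip
Dir W: opp run (2,3) (2,2), next='.' -> no flip
Dir E: first cell '.' (not opp) -> no flip
Dir SW: opp run (3,3) capped by B -> flip
Dir S: first cell 'B' (not opp) -> no flip
Dir SE: opp run (3,5), next=edge -> no flip

Answer: (3,3)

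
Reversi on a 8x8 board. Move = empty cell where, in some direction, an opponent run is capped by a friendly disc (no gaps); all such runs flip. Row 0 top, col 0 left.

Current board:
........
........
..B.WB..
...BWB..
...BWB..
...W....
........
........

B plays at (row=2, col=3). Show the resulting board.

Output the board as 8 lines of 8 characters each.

Answer: ........
........
..BBBB..
...BBB..
...BWB..
...W....
........
........

Derivation:
Place B at (2,3); scan 8 dirs for brackets.
Dir NW: first cell '.' (not opp) -> no flip
Dir N: first cell '.' (not opp) -> no flip
Dir NE: first cell '.' (not opp) -> no flip
Dir W: first cell 'B' (not opp) -> no flip
Dir E: opp run (2,4) capped by B -> flip
Dir SW: first cell '.' (not opp) -> no flip
Dir S: first cell 'B' (not opp) -> no flip
Dir SE: opp run (3,4) capped by B -> flip
All flips: (2,4) (3,4)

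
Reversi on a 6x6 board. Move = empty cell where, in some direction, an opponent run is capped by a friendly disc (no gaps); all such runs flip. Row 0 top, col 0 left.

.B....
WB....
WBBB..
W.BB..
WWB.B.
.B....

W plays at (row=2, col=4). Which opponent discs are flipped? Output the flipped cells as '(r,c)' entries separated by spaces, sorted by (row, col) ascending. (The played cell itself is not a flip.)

Answer: (2,1) (2,2) (2,3)

Derivation:
Dir NW: first cell '.' (not opp) -> no flip
Dir N: first cell '.' (not opp) -> no flip
Dir NE: first cell '.' (not opp) -> no flip
Dir W: opp run (2,3) (2,2) (2,1) capped by W -> flip
Dir E: first cell '.' (not opp) -> no flip
Dir SW: opp run (3,3) (4,2) (5,1), next=edge -> no flip
Dir S: first cell '.' (not opp) -> no flip
Dir SE: first cell '.' (not opp) -> no flip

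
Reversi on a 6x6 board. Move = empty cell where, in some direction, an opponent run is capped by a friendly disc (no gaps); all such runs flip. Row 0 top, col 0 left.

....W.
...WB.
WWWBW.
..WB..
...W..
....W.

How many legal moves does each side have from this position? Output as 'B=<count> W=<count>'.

-- B to move --
(0,2): no bracket -> illegal
(0,3): flips 1 -> legal
(0,5): no bracket -> illegal
(1,0): no bracket -> illegal
(1,1): flips 1 -> legal
(1,2): flips 1 -> legal
(1,5): flips 1 -> legal
(2,5): flips 1 -> legal
(3,0): no bracket -> illegal
(3,1): flips 1 -> legal
(3,4): flips 1 -> legal
(3,5): no bracket -> illegal
(4,1): flips 1 -> legal
(4,2): no bracket -> illegal
(4,4): no bracket -> illegal
(4,5): no bracket -> illegal
(5,2): no bracket -> illegal
(5,3): flips 1 -> legal
(5,5): no bracket -> illegal
B mobility = 9
-- W to move --
(0,3): no bracket -> illegal
(0,5): flips 2 -> legal
(1,2): no bracket -> illegal
(1,5): flips 1 -> legal
(2,5): no bracket -> illegal
(3,4): flips 1 -> legal
(4,2): flips 1 -> legal
(4,4): flips 1 -> legal
W mobility = 5

Answer: B=9 W=5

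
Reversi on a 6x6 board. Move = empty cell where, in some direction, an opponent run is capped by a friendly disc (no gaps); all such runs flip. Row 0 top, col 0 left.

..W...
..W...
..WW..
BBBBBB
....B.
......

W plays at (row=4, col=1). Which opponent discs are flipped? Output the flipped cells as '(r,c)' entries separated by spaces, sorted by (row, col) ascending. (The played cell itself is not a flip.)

Dir NW: opp run (3,0), next=edge -> no flip
Dir N: opp run (3,1), next='.' -> no flip
Dir NE: opp run (3,2) capped by W -> flip
Dir W: first cell '.' (not opp) -> no flip
Dir E: first cell '.' (not opp) -> no flip
Dir SW: first cell '.' (not opp) -> no flip
Dir S: first cell '.' (not opp) -> no flip
Dir SE: first cell '.' (not opp) -> no flip

Answer: (3,2)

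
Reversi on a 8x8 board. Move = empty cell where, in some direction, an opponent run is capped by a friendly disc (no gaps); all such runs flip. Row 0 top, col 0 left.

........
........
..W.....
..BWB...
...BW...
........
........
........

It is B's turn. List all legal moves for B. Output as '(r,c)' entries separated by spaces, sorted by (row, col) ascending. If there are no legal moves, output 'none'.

Answer: (1,2) (2,3) (4,5) (5,4)

Derivation:
(1,1): no bracket -> illegal
(1,2): flips 1 -> legal
(1,3): no bracket -> illegal
(2,1): no bracket -> illegal
(2,3): flips 1 -> legal
(2,4): no bracket -> illegal
(3,1): no bracket -> illegal
(3,5): no bracket -> illegal
(4,2): no bracket -> illegal
(4,5): flips 1 -> legal
(5,3): no bracket -> illegal
(5,4): flips 1 -> legal
(5,5): no bracket -> illegal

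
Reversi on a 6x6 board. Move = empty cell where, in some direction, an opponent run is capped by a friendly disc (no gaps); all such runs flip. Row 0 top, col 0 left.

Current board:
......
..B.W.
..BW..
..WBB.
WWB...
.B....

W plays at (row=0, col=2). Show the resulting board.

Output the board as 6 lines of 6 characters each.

Answer: ..W...
..W.W.
..WW..
..WBB.
WWB...
.B....

Derivation:
Place W at (0,2); scan 8 dirs for brackets.
Dir NW: edge -> no flip
Dir N: edge -> no flip
Dir NE: edge -> no flip
Dir W: first cell '.' (not opp) -> no flip
Dir E: first cell '.' (not opp) -> no flip
Dir SW: first cell '.' (not opp) -> no flip
Dir S: opp run (1,2) (2,2) capped by W -> flip
Dir SE: first cell '.' (not opp) -> no flip
All flips: (1,2) (2,2)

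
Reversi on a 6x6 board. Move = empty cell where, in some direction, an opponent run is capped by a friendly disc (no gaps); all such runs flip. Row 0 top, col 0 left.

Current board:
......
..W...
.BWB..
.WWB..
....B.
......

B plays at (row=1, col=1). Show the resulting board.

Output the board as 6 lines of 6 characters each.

Answer: ......
.BW...
.BBB..
.WWB..
....B.
......

Derivation:
Place B at (1,1); scan 8 dirs for brackets.
Dir NW: first cell '.' (not opp) -> no flip
Dir N: first cell '.' (not opp) -> no flip
Dir NE: first cell '.' (not opp) -> no flip
Dir W: first cell '.' (not opp) -> no flip
Dir E: opp run (1,2), next='.' -> no flip
Dir SW: first cell '.' (not opp) -> no flip
Dir S: first cell 'B' (not opp) -> no flip
Dir SE: opp run (2,2) capped by B -> flip
All flips: (2,2)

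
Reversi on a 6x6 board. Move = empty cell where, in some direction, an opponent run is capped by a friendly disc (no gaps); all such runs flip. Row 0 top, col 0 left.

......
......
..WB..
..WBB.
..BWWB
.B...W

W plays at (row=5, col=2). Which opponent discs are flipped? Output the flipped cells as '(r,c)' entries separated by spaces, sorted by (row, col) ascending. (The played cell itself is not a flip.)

Dir NW: first cell '.' (not opp) -> no flip
Dir N: opp run (4,2) capped by W -> flip
Dir NE: first cell 'W' (not opp) -> no flip
Dir W: opp run (5,1), next='.' -> no flip
Dir E: first cell '.' (not opp) -> no flip
Dir SW: edge -> no flip
Dir S: edge -> no flip
Dir SE: edge -> no flip

Answer: (4,2)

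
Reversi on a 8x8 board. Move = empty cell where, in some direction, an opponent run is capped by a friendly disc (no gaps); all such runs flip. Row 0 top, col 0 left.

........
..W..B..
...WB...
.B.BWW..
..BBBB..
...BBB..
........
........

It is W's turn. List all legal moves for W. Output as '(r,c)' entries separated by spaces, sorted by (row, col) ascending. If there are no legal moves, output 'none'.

(0,4): no bracket -> illegal
(0,5): no bracket -> illegal
(0,6): no bracket -> illegal
(1,3): flips 1 -> legal
(1,4): flips 1 -> legal
(1,6): no bracket -> illegal
(2,0): no bracket -> illegal
(2,1): no bracket -> illegal
(2,2): no bracket -> illegal
(2,5): flips 1 -> legal
(2,6): no bracket -> illegal
(3,0): no bracket -> illegal
(3,2): flips 1 -> legal
(3,6): no bracket -> illegal
(4,0): no bracket -> illegal
(4,1): no bracket -> illegal
(4,6): no bracket -> illegal
(5,1): no bracket -> illegal
(5,2): flips 1 -> legal
(5,6): flips 1 -> legal
(6,2): flips 2 -> legal
(6,3): flips 3 -> legal
(6,4): flips 2 -> legal
(6,5): flips 2 -> legal
(6,6): no bracket -> illegal

Answer: (1,3) (1,4) (2,5) (3,2) (5,2) (5,6) (6,2) (6,3) (6,4) (6,5)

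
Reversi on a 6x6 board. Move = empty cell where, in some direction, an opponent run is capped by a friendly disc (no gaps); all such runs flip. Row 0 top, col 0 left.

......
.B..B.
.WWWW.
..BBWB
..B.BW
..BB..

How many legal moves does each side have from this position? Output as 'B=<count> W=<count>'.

-- B to move --
(1,0): flips 1 -> legal
(1,2): flips 1 -> legal
(1,3): flips 2 -> legal
(1,5): flips 1 -> legal
(2,0): no bracket -> illegal
(2,5): no bracket -> illegal
(3,0): no bracket -> illegal
(3,1): flips 1 -> legal
(4,3): no bracket -> illegal
(5,4): no bracket -> illegal
(5,5): flips 1 -> legal
B mobility = 6
-- W to move --
(0,0): flips 1 -> legal
(0,1): flips 1 -> legal
(0,2): no bracket -> illegal
(0,3): no bracket -> illegal
(0,4): flips 1 -> legal
(0,5): flips 1 -> legal
(1,0): no bracket -> illegal
(1,2): no bracket -> illegal
(1,3): no bracket -> illegal
(1,5): no bracket -> illegal
(2,0): no bracket -> illegal
(2,5): flips 1 -> legal
(3,1): flips 2 -> legal
(4,1): flips 1 -> legal
(4,3): flips 3 -> legal
(5,1): flips 2 -> legal
(5,4): flips 1 -> legal
(5,5): flips 2 -> legal
W mobility = 11

Answer: B=6 W=11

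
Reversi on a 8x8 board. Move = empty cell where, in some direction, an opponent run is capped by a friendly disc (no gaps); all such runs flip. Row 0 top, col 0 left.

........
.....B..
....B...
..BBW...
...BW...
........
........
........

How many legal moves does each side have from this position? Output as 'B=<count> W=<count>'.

-- B to move --
(2,3): no bracket -> illegal
(2,5): flips 1 -> legal
(3,5): flips 1 -> legal
(4,5): flips 1 -> legal
(5,3): no bracket -> illegal
(5,4): flips 2 -> legal
(5,5): flips 1 -> legal
B mobility = 5
-- W to move --
(0,4): no bracket -> illegal
(0,5): no bracket -> illegal
(0,6): no bracket -> illegal
(1,3): no bracket -> illegal
(1,4): flips 1 -> legal
(1,6): no bracket -> illegal
(2,1): no bracket -> illegal
(2,2): flips 1 -> legal
(2,3): no bracket -> illegal
(2,5): no bracket -> illegal
(2,6): no bracket -> illegal
(3,1): flips 2 -> legal
(3,5): no bracket -> illegal
(4,1): no bracket -> illegal
(4,2): flips 1 -> legal
(5,2): flips 1 -> legal
(5,3): no bracket -> illegal
(5,4): no bracket -> illegal
W mobility = 5

Answer: B=5 W=5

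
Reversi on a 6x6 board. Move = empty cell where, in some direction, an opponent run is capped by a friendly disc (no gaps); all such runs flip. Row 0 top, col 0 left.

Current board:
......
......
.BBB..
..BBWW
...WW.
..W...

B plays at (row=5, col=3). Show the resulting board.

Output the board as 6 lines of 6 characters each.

Place B at (5,3); scan 8 dirs for brackets.
Dir NW: first cell '.' (not opp) -> no flip
Dir N: opp run (4,3) capped by B -> flip
Dir NE: opp run (4,4) (3,5), next=edge -> no flip
Dir W: opp run (5,2), next='.' -> no flip
Dir E: first cell '.' (not opp) -> no flip
Dir SW: edge -> no flip
Dir S: edge -> no flip
Dir SE: edge -> no flip
All flips: (4,3)

Answer: ......
......
.BBB..
..BBWW
...BW.
..WB..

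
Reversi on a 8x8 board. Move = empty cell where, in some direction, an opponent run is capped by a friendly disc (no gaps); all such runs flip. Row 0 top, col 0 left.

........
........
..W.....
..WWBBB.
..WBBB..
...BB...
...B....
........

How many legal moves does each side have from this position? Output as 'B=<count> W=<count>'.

Answer: B=5 W=6

Derivation:
-- B to move --
(1,1): flips 2 -> legal
(1,2): no bracket -> illegal
(1,3): no bracket -> illegal
(2,1): flips 1 -> legal
(2,3): flips 1 -> legal
(2,4): no bracket -> illegal
(3,1): flips 3 -> legal
(4,1): flips 1 -> legal
(5,1): no bracket -> illegal
(5,2): no bracket -> illegal
B mobility = 5
-- W to move --
(2,3): no bracket -> illegal
(2,4): no bracket -> illegal
(2,5): no bracket -> illegal
(2,6): no bracket -> illegal
(2,7): no bracket -> illegal
(3,7): flips 3 -> legal
(4,6): flips 3 -> legal
(4,7): no bracket -> illegal
(5,2): no bracket -> illegal
(5,5): flips 1 -> legal
(5,6): no bracket -> illegal
(6,2): no bracket -> illegal
(6,4): flips 1 -> legal
(6,5): flips 2 -> legal
(7,2): no bracket -> illegal
(7,3): flips 3 -> legal
(7,4): no bracket -> illegal
W mobility = 6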